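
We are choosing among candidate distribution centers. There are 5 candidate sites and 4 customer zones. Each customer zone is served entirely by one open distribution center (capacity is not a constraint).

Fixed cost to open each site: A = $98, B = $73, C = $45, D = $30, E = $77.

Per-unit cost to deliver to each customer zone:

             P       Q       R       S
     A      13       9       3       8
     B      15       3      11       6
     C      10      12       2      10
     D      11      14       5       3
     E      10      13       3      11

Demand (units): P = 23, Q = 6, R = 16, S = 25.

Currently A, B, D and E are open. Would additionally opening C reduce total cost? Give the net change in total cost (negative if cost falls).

No — net change +29 (cost rises by 29).

Current service cost with {A, B, D, E}: 371.
Adding C: each customer zone re-picks its cheapest; new service cost 355, saving 16.
Extra fixed cost: 45. Net change = 45 − 16 = 29.
(Totals: 649 → 678.)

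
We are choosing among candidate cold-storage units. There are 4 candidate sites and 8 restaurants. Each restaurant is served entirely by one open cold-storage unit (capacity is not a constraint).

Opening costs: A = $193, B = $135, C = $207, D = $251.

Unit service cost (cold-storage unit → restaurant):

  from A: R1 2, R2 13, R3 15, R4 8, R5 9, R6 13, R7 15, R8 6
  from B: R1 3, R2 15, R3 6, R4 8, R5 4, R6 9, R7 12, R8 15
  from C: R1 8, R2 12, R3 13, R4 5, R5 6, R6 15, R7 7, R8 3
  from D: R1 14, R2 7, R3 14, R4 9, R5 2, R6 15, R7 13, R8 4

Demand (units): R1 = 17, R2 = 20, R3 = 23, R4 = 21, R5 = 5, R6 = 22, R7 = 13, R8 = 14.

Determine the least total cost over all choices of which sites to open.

For any fixed open set, each restaurant goes to its cheapest open site; total = fixed + service.
{B, C}: R1→B 3·17=51, R2→C 12·20=240, R3→B 6·23=138, R4→C 5·21=105, R5→B 4·5=20, R6→B 9·22=198, R7→C 7·13=91, R8→C 3·14=42. Service 885; fixed 342; total 1227.
{B, D}: service 917 + fixed 386 = 1303
{B, C, D}: R1→B 3·17=51, R2→D 7·20=140, R3→B 6·23=138, R4→C 5·21=105, R5→D 2·5=10, R6→B 9·22=198, R7→C 7·13=91, R8→C 3·14=42. Service 775; fixed 593; total 1368.
{A, B, C, D}: service 758 + fixed 786 = 1544
No other subset beats 1227.

Minimum total cost: 1227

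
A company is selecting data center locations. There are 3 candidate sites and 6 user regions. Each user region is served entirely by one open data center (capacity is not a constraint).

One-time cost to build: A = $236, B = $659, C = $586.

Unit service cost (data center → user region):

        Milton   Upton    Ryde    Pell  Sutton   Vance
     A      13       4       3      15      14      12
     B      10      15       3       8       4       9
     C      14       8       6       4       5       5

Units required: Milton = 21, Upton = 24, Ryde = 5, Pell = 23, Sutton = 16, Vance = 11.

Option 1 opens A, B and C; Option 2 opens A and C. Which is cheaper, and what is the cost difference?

Option 1: {A, B, C}: Milton→B 10·21=210, Upton→A 4·24=96, Ryde→A 3·5=15, Pell→C 4·23=92, Sutton→B 4·16=64, Vance→C 5·11=55. Service 532; fixed 1481; total 2013.
Option 2: {A, C}: Milton→A 13·21=273, Upton→A 4·24=96, Ryde→A 3·5=15, Pell→C 4·23=92, Sutton→C 5·16=80, Vance→C 5·11=55. Service 611; fixed 822; total 1433.
Difference: |2013 − 1433| = 580.

Option 2 is cheaper by 580.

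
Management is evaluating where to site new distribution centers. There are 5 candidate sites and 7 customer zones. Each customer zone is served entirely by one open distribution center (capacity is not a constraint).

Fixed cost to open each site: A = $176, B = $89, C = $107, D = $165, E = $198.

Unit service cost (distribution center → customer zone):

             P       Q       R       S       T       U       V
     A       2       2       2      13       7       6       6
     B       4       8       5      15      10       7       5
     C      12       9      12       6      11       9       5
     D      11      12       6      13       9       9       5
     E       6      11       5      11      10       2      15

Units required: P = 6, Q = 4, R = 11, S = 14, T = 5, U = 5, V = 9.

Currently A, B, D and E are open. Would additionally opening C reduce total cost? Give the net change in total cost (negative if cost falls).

Current service cost with {A, B, D, E}: 286.
Adding C: each customer zone re-picks its cheapest; new service cost 216, saving 70.
Extra fixed cost: 107. Net change = 107 − 70 = 37.
(Totals: 914 → 951.)

No — net change +37 (cost rises by 37).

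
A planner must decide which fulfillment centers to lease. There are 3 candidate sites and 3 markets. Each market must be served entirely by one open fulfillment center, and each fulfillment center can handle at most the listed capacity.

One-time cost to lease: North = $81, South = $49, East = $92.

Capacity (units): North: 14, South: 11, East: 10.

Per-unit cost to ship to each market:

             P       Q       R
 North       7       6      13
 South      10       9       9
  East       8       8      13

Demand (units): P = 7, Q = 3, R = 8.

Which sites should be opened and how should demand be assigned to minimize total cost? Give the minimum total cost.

Open {North, South}: P→North 7·7=49, Q→North 6·3=18, R→South 9·8=72.
Loads: North carries 10/14, South carries 8/11. Service 139; fixed 130; total 269.
Next best feasible plan costs 278.

Minimum total cost: 269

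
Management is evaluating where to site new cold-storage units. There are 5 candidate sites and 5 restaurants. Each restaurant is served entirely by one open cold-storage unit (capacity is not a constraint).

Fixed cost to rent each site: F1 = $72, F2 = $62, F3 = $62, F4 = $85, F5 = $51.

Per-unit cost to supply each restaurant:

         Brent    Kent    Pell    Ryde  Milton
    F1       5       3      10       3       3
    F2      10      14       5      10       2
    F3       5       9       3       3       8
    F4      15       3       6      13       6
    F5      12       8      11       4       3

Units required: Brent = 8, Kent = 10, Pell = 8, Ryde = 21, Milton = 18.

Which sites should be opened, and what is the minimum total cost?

For any fixed open set, each restaurant goes to its cheapest open site; total = fixed + service.
{F1}: Brent→F1 5·8=40, Kent→F1 3·10=30, Pell→F1 10·8=80, Ryde→F1 3·21=63, Milton→F1 3·18=54. Service 267; fixed 72; total 339.
{F1, F2}: service 209 + fixed 134 = 343
{F1, F3}: Brent→F1 5·8=40, Kent→F1 3·10=30, Pell→F3 3·8=24, Ryde→F1 3·21=63, Milton→F1 3·18=54. Service 211; fixed 134; total 345.
{F1, F2, F3, F4, F5}: service 193 + fixed 332 = 525
No other subset beats 339.

Open F1 only; minimum total cost 339.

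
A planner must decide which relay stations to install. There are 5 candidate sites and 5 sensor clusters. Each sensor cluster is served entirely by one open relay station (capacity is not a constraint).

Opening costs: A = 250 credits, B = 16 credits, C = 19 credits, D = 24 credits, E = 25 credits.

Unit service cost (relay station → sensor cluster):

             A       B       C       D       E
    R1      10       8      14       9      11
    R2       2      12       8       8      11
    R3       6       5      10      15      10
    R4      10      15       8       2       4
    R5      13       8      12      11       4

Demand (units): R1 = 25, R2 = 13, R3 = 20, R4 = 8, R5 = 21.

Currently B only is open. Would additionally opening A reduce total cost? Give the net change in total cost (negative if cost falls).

No — net change +80 (cost rises by 80).

Current service cost with {B}: 744.
Adding A: each sensor cluster re-picks its cheapest; new service cost 574, saving 170.
Extra fixed cost: 250. Net change = 250 − 170 = 80.
(Totals: 760 → 840.)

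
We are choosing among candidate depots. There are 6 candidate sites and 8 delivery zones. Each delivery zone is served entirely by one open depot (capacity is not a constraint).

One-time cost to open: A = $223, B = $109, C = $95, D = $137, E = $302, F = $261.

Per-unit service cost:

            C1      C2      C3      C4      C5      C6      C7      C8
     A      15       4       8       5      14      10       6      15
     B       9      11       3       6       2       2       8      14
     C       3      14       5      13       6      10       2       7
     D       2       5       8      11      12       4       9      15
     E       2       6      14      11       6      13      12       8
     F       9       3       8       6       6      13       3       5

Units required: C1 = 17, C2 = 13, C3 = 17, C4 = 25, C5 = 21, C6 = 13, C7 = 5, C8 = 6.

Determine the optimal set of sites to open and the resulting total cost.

Open B and C; minimum total cost 719.

For any fixed open set, each delivery zone goes to its cheapest open site; total = fixed + service.
{B, C}: C1→C 3·17=51, C2→B 11·13=143, C3→B 3·17=51, C4→B 6·25=150, C5→B 2·21=42, C6→B 2·13=26, C7→C 2·5=10, C8→C 7·6=42. Service 515; fixed 204; total 719.
{B, D}: service 492 + fixed 246 = 738
{B, C, D}: C1→D 2·17=34, C2→D 5·13=65, C3→B 3·17=51, C4→B 6·25=150, C5→B 2·21=42, C6→B 2·13=26, C7→C 2·5=10, C8→C 7·6=42. Service 420; fixed 341; total 761.
{A, B, C, D, E, F}: service 357 + fixed 1127 = 1484
No other subset beats 719.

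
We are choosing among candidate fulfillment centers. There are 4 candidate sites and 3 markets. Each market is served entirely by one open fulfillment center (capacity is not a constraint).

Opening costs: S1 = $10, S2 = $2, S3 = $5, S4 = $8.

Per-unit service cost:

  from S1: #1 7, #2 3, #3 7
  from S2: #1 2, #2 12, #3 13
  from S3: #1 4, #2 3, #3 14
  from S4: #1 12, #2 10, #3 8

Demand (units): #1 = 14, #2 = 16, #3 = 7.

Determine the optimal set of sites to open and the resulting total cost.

For any fixed open set, each market goes to its cheapest open site; total = fixed + service.
{S1, S2}: #1→S2 2·14=28, #2→S1 3·16=48, #3→S1 7·7=49. Service 125; fixed 12; total 137.
{S1, S2, S3}: service 125 + fixed 17 = 142
{S1, S2, S4}: service 125 + fixed 20 = 145
{S1, S2, S3, S4}: service 125 + fixed 25 = 150
No other subset beats 137.

Open S1 and S2; minimum total cost 137.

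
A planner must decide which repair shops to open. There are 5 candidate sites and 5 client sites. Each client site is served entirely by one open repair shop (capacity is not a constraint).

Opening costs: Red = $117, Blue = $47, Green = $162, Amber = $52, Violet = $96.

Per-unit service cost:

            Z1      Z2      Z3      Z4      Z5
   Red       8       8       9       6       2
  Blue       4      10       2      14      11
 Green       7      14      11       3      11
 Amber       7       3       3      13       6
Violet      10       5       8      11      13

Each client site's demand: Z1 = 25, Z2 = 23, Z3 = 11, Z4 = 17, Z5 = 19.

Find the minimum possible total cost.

For any fixed open set, each client site goes to its cheapest open site; total = fixed + service.
{Red, Blue, Amber}: Z1→Blue 4·25=100, Z2→Amber 3·23=69, Z3→Blue 2·11=22, Z4→Red 6·17=102, Z5→Red 2·19=38. Service 331; fixed 216; total 547.
{Red, Amber}: Z1→Amber 7·25=175, Z2→Amber 3·23=69, Z3→Amber 3·11=33, Z4→Red 6·17=102, Z5→Red 2·19=38. Service 417; fixed 169; total 586.
{Red, Blue}: service 446 + fixed 164 = 610
{Red, Blue, Green, Amber, Violet}: Z1→Blue 4·25=100, Z2→Amber 3·23=69, Z3→Blue 2·11=22, Z4→Green 3·17=51, Z5→Red 2·19=38. Service 280; fixed 474; total 754.
No other subset beats 547.

Minimum total cost: 547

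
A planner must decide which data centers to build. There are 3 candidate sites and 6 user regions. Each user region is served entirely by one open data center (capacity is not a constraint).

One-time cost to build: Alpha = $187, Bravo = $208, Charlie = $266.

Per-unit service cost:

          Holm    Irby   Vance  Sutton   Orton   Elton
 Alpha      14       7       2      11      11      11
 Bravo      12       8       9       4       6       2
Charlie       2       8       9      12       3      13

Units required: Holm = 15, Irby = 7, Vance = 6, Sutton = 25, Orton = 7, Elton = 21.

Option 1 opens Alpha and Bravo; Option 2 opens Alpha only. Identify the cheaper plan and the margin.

Option 1 is cheaper by 221.

Option 1: {Alpha, Bravo}: Holm→Bravo 12·15=180, Irby→Alpha 7·7=49, Vance→Alpha 2·6=12, Sutton→Bravo 4·25=100, Orton→Bravo 6·7=42, Elton→Bravo 2·21=42. Service 425; fixed 395; total 820.
Option 2: {Alpha}: Holm→Alpha 14·15=210, Irby→Alpha 7·7=49, Vance→Alpha 2·6=12, Sutton→Alpha 11·25=275, Orton→Alpha 11·7=77, Elton→Alpha 11·21=231. Service 854; fixed 187; total 1041.
Difference: |820 − 1041| = 221.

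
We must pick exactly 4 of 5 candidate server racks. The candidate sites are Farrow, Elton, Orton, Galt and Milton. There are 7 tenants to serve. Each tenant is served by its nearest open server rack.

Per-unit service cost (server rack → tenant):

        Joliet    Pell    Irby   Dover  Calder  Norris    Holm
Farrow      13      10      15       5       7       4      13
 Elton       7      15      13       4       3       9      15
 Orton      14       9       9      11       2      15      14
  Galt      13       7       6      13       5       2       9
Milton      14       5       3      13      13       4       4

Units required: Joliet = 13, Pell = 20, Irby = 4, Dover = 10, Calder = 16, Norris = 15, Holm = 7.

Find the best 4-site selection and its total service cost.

With exactly 4 open, each tenant uses its cheapest among the chosen.
{Elton, Orton, Galt, Milton}: Joliet→Elton 7·13=91, Pell→Milton 5·20=100, Irby→Milton 3·4=12, Dover→Elton 4·10=40, Calder→Orton 2·16=32, Norris→Galt 2·15=30, Holm→Milton 4·7=28. Service cost 333.
{Farrow, Elton, Galt, Milton}: service cost 349
{Farrow, Elton, Orton, Milton}: service cost 363
Among all 5 size-4 choices, {Elton, Orton, Galt, Milton} is lowest.

Choose Elton, Orton, Galt and Milton; total service cost 333.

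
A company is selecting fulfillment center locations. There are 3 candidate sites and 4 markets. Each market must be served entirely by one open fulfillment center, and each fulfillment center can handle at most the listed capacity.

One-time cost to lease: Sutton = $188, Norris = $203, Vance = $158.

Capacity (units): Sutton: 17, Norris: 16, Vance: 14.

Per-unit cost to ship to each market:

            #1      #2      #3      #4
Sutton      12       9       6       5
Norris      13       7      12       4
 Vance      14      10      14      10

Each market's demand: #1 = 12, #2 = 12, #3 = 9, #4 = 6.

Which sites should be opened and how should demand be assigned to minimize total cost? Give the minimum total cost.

Open {Sutton, Norris, Vance}: #1→Vance 14·12=168, #2→Norris 7·12=84, #3→Sutton 6·9=54, #4→Sutton 5·6=30.
Loads: Sutton carries 15/17, Norris carries 12/16, Vance carries 12/14. Service 336; fixed 549; total 885.
Next best feasible plan costs 909.

Minimum total cost: 885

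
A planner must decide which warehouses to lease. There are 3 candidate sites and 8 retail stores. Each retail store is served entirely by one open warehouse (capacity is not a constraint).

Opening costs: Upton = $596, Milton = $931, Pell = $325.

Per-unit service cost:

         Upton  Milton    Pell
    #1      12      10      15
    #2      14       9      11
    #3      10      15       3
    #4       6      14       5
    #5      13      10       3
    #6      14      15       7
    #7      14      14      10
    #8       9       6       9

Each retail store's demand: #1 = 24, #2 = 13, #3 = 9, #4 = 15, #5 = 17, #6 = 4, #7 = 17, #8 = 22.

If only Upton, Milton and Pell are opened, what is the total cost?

Total cost: 2692

Each retail store is assigned to its cheapest site among the open ones.
{Upton, Milton, Pell}: #1→Milton 10·24=240, #2→Milton 9·13=117, #3→Pell 3·9=27, #4→Pell 5·15=75, #5→Pell 3·17=51, #6→Pell 7·4=28, #7→Pell 10·17=170, #8→Milton 6·22=132. Service 840; fixed 1852; total 2692.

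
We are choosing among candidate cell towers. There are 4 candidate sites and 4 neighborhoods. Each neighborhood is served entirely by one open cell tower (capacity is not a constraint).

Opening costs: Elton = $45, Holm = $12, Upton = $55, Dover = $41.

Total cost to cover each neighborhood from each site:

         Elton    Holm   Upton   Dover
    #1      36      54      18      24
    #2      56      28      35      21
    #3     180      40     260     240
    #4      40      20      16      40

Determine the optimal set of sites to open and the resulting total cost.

Open Holm only; minimum total cost 154.

For any fixed open set, each neighborhood goes to its cheapest open site; total = fixed + service.
{Holm}: #1→Holm 54, #2→Holm 28, #3→Holm 40, #4→Holm 20. Service 142; fixed 12; total 154.
{Holm, Dover}: #1→Dover 24, #2→Dover 21, #3→Holm 40, #4→Holm 20. Service 105; fixed 53; total 158.
{Holm, Upton}: #1→Upton 18, #2→Holm 28, #3→Holm 40, #4→Upton 16. Service 102; fixed 67; total 169.
{Elton, Holm, Upton, Dover}: service 95 + fixed 153 = 248
No other subset beats 154.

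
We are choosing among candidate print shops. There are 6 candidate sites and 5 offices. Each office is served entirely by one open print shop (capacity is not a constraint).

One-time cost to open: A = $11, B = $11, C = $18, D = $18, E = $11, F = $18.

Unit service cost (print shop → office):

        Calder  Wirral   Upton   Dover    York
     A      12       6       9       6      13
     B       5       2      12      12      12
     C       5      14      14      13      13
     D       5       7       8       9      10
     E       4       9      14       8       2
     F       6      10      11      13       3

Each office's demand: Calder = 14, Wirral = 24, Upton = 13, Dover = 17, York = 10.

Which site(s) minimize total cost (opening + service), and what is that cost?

Open A, B and E; minimum total cost 376.

For any fixed open set, each office goes to its cheapest open site; total = fixed + service.
{A, B, E}: Calder→E 4·14=56, Wirral→B 2·24=48, Upton→A 9·13=117, Dover→A 6·17=102, York→E 2·10=20. Service 343; fixed 33; total 376.
{A, B, D, E}: Calder→E 4·14=56, Wirral→B 2·24=48, Upton→D 8·13=104, Dover→A 6·17=102, York→E 2·10=20. Service 330; fixed 51; total 381.
{A, B, C, E}: Calder→E 4·14=56, Wirral→B 2·24=48, Upton→A 9·13=117, Dover→A 6·17=102, York→E 2·10=20. Service 343; fixed 51; total 394.
{A, B, C, D, E, F}: Calder→E 4·14=56, Wirral→B 2·24=48, Upton→D 8·13=104, Dover→A 6·17=102, York→E 2·10=20. Service 330; fixed 87; total 417.
No other subset beats 376.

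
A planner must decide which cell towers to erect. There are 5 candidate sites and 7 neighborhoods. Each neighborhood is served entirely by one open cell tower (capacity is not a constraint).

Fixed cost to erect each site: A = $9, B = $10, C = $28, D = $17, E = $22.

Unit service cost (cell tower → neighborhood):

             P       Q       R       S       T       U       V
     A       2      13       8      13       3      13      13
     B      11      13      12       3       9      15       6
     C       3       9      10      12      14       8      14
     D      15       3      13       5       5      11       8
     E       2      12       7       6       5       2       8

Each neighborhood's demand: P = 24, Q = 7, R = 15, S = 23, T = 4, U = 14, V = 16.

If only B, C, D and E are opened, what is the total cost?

Total cost: 464

Each neighborhood is assigned to its cheapest site among the open ones.
{B, C, D, E}: P→E 2·24=48, Q→D 3·7=21, R→E 7·15=105, S→B 3·23=69, T→D 5·4=20, U→E 2·14=28, V→B 6·16=96. Service 387; fixed 77; total 464.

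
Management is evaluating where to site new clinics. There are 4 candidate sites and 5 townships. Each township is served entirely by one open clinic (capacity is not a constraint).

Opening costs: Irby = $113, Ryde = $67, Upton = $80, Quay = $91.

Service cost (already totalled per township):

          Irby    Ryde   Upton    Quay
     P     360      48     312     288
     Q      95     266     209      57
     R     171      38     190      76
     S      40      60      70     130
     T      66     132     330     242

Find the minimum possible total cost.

For any fixed open set, each township goes to its cheapest open site; total = fixed + service.
{Irby, Ryde}: P→Ryde 48, Q→Irby 95, R→Ryde 38, S→Irby 40, T→Irby 66. Service 287; fixed 180; total 467.
{Ryde, Quay}: service 335 + fixed 158 = 493
{Irby, Ryde, Quay}: service 249 + fixed 271 = 520
{Irby, Ryde, Upton, Quay}: service 249 + fixed 351 = 600
No other subset beats 467.

Minimum total cost: 467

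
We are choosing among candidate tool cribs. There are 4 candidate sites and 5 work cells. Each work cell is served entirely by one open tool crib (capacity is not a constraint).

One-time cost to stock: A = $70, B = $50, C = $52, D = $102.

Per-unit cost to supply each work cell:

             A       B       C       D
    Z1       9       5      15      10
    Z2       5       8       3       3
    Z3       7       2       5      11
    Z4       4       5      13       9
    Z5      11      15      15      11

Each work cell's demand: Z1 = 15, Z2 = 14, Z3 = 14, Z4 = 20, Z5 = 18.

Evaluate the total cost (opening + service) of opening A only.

Total cost: 651

Each work cell is assigned to its cheapest site among the open ones.
{A}: Z1→A 9·15=135, Z2→A 5·14=70, Z3→A 7·14=98, Z4→A 4·20=80, Z5→A 11·18=198. Service 581; fixed 70; total 651.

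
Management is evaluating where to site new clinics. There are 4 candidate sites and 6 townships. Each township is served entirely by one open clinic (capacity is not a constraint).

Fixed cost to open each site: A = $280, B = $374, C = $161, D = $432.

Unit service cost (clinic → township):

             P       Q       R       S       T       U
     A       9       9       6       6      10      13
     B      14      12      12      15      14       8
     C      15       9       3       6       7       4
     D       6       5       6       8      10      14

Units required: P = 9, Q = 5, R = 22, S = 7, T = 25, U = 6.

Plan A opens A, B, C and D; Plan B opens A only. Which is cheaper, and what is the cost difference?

Plan B is cheaper by 725.

Plan A: {A, B, C, D}: P→D 6·9=54, Q→D 5·5=25, R→C 3·22=66, S→A 6·7=42, T→C 7·25=175, U→C 4·6=24. Service 386; fixed 1247; total 1633.
Plan B: {A}: P→A 9·9=81, Q→A 9·5=45, R→A 6·22=132, S→A 6·7=42, T→A 10·25=250, U→A 13·6=78. Service 628; fixed 280; total 908.
Difference: |1633 − 908| = 725.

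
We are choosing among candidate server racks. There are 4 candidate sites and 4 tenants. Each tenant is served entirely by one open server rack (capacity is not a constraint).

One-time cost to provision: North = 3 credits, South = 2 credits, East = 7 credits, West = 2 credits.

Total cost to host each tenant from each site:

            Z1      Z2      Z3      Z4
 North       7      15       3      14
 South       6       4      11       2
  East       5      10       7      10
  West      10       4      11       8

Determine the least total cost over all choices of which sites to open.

Minimum total cost: 20

For any fixed open set, each tenant goes to its cheapest open site; total = fixed + service.
{North, South}: Z1→South 6, Z2→South 4, Z3→North 3, Z4→South 2. Service 15; fixed 5; total 20.
{North, South, West}: service 15 + fixed 7 = 22
{South}: service 23 + fixed 2 = 25
{North, South, East, West}: Z1→East 5, Z2→South 4, Z3→North 3, Z4→South 2. Service 14; fixed 14; total 28.
No other subset beats 20.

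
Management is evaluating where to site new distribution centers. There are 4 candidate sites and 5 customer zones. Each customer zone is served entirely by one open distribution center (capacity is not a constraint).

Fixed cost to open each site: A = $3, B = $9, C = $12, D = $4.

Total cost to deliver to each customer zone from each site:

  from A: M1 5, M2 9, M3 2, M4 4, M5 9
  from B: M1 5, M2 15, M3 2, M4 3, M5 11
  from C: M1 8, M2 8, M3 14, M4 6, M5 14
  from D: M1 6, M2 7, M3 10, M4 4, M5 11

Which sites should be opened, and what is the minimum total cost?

Open A only; minimum total cost 32.

For any fixed open set, each customer zone goes to its cheapest open site; total = fixed + service.
{A}: M1→A 5, M2→A 9, M3→A 2, M4→A 4, M5→A 9. Service 29; fixed 3; total 32.
{A, D}: service 27 + fixed 7 = 34
{A, B}: M1→A 5, M2→A 9, M3→A 2, M4→B 3, M5→A 9. Service 28; fixed 12; total 40.
{A, B, C, D}: service 26 + fixed 28 = 54
No other subset beats 32.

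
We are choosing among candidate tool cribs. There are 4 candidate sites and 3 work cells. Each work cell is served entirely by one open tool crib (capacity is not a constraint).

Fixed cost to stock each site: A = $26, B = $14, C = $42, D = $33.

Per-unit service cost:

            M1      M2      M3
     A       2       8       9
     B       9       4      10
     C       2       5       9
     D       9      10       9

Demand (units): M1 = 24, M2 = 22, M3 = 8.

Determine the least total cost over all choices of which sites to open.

For any fixed open set, each work cell goes to its cheapest open site; total = fixed + service.
{A, B}: M1→A 2·24=48, M2→B 4·22=88, M3→A 9·8=72. Service 208; fixed 40; total 248.
{B, C}: M1→C 2·24=48, M2→B 4·22=88, M3→C 9·8=72. Service 208; fixed 56; total 264.
{C}: M1→C 2·24=48, M2→C 5·22=110, M3→C 9·8=72. Service 230; fixed 42; total 272.
{A, B, C, D}: service 208 + fixed 115 = 323
No other subset beats 248.

Minimum total cost: 248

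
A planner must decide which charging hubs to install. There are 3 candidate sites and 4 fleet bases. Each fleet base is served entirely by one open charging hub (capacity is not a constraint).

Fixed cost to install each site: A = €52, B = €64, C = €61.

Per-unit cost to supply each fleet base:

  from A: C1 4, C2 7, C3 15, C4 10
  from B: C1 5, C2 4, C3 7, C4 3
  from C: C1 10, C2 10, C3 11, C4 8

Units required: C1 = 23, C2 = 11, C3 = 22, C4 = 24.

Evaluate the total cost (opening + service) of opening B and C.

Each fleet base is assigned to its cheapest site among the open ones.
{B, C}: C1→B 5·23=115, C2→B 4·11=44, C3→B 7·22=154, C4→B 3·24=72. Service 385; fixed 125; total 510.

Total cost: 510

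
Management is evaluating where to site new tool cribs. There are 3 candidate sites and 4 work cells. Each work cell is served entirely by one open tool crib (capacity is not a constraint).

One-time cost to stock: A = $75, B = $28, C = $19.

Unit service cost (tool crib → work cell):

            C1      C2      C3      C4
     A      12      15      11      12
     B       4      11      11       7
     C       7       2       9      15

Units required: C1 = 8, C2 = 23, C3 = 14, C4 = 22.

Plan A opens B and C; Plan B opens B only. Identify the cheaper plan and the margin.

Plan A is cheaper by 216.

Plan A: {B, C}: C1→B 4·8=32, C2→C 2·23=46, C3→C 9·14=126, C4→B 7·22=154. Service 358; fixed 47; total 405.
Plan B: {B}: C1→B 4·8=32, C2→B 11·23=253, C3→B 11·14=154, C4→B 7·22=154. Service 593; fixed 28; total 621.
Difference: |405 − 621| = 216.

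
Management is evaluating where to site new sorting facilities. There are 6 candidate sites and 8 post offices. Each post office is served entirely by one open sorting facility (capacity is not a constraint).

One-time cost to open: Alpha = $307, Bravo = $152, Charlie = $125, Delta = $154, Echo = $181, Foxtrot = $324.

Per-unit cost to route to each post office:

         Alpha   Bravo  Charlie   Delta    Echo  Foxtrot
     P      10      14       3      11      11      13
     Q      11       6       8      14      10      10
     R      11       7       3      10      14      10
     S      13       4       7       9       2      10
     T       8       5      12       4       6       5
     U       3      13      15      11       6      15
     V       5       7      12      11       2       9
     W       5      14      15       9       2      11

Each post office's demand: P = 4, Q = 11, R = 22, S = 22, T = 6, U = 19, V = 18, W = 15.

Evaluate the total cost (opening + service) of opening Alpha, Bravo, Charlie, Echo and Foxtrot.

Each post office is assigned to its cheapest site among the open ones.
{Alpha, Bravo, Charlie, Echo, Foxtrot}: P→Charlie 3·4=12, Q→Bravo 6·11=66, R→Charlie 3·22=66, S→Echo 2·22=44, T→Bravo 5·6=30, U→Alpha 3·19=57, V→Echo 2·18=36, W→Echo 2·15=30. Service 341; fixed 1089; total 1430.

Total cost: 1430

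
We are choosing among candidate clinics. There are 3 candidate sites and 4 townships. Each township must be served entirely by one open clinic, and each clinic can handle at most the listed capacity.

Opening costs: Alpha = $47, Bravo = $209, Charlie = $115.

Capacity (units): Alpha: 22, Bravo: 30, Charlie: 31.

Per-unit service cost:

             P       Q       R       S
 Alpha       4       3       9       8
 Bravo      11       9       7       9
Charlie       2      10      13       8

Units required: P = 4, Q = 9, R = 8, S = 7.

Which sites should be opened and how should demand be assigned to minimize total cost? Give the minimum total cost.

Open {Alpha, Charlie}: P→Charlie 2·4=8, Q→Alpha 3·9=27, R→Alpha 9·8=72, S→Charlie 8·7=56.
Loads: Alpha carries 17/22, Charlie carries 11/31. Service 163; fixed 162; total 325.
Next best feasible plan costs 333.

Minimum total cost: 325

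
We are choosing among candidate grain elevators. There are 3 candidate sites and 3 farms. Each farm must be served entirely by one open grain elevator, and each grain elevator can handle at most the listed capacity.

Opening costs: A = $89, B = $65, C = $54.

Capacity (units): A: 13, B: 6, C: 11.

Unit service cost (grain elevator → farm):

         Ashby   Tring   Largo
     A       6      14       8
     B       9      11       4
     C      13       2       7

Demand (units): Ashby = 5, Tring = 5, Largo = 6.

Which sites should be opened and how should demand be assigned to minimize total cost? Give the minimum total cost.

Minimum total cost: 216

Open {B, C}: Ashby→B 9·5=45, Tring→C 2·5=10, Largo→C 7·6=42.
Loads: B carries 5/6, C carries 11/11. Service 97; fixed 119; total 216.
Next best feasible plan costs 218.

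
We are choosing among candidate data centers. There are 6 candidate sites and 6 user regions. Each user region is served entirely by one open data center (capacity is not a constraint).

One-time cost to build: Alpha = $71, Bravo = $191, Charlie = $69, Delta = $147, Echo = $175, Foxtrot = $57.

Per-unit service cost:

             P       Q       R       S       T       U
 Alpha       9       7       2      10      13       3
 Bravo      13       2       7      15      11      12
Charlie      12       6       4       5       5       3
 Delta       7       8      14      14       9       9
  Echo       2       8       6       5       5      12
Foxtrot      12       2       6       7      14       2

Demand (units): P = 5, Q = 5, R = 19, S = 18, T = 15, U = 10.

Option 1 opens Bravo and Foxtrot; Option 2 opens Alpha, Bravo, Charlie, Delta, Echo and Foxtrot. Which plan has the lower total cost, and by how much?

Option 1 is cheaper by 210.

Option 1: {Bravo, Foxtrot}: P→Foxtrot 12·5=60, Q→Bravo 2·5=10, R→Foxtrot 6·19=114, S→Foxtrot 7·18=126, T→Bravo 11·15=165, U→Foxtrot 2·10=20. Service 495; fixed 248; total 743.
Option 2: {Alpha, Bravo, Charlie, Delta, Echo, Foxtrot}: P→Echo 2·5=10, Q→Bravo 2·5=10, R→Alpha 2·19=38, S→Charlie 5·18=90, T→Charlie 5·15=75, U→Foxtrot 2·10=20. Service 243; fixed 710; total 953.
Difference: |743 − 953| = 210.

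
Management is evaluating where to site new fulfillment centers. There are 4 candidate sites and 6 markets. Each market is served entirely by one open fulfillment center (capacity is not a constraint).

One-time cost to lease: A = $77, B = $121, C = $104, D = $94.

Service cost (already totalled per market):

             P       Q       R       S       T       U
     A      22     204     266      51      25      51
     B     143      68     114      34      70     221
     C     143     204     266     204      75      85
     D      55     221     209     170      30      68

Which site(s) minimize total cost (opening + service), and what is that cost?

For any fixed open set, each market goes to its cheapest open site; total = fixed + service.
{A, B}: P→A 22, Q→B 68, R→B 114, S→B 34, T→A 25, U→A 51. Service 314; fixed 198; total 512.
{B, D}: P→D 55, Q→B 68, R→B 114, S→B 34, T→D 30, U→D 68. Service 369; fixed 215; total 584.
{A, B, D}: service 314 + fixed 292 = 606
{A, B, C, D}: service 314 + fixed 396 = 710
No other subset beats 512.

Open A and B; minimum total cost 512.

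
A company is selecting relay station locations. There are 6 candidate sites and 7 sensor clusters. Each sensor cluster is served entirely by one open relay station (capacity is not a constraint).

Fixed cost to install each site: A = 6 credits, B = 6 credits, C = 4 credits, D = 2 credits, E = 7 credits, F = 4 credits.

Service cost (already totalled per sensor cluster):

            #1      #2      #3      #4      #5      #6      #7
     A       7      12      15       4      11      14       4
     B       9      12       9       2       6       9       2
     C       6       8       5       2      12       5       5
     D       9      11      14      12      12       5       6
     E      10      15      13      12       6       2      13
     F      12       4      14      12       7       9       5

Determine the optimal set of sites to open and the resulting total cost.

For any fixed open set, each sensor cluster goes to its cheapest open site; total = fixed + service.
{C, F}: #1→C 6, #2→F 4, #3→C 5, #4→C 2, #5→F 7, #6→C 5, #7→C 5. Service 34; fixed 8; total 42.
{B, C}: #1→C 6, #2→C 8, #3→C 5, #4→B 2, #5→B 6, #6→C 5, #7→B 2. Service 34; fixed 10; total 44.
{B, C, F}: service 30 + fixed 14 = 44
{A, B, C, D, E, F}: service 27 + fixed 29 = 56
No other subset beats 42.

Open C and F; minimum total cost 42.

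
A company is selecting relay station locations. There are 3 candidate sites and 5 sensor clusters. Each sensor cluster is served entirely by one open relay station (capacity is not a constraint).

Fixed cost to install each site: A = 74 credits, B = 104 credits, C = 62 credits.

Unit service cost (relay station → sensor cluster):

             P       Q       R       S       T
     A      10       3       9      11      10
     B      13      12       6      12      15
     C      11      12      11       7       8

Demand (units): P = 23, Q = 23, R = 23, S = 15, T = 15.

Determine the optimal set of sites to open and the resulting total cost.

Open A and C; minimum total cost 867.

For any fixed open set, each sensor cluster goes to its cheapest open site; total = fixed + service.
{A, C}: P→A 10·23=230, Q→A 3·23=69, R→A 9·23=207, S→C 7·15=105, T→C 8·15=120. Service 731; fixed 136; total 867.
{A}: service 821 + fixed 74 = 895
{A, B, C}: P→A 10·23=230, Q→A 3·23=69, R→B 6·23=138, S→C 7·15=105, T→C 8·15=120. Service 662; fixed 240; total 902.
{C}: service 1007 + fixed 62 = 1069
No other subset beats 867.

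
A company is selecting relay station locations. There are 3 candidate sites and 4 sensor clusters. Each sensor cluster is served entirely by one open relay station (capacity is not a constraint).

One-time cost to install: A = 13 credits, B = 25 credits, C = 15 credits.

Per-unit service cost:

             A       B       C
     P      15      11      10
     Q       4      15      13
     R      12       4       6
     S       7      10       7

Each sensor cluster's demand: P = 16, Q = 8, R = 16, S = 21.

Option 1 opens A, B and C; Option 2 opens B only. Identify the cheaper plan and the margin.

Option 1 is cheaper by 139.

Option 1: {A, B, C}: P→C 10·16=160, Q→A 4·8=32, R→B 4·16=64, S→A 7·21=147. Service 403; fixed 53; total 456.
Option 2: {B}: P→B 11·16=176, Q→B 15·8=120, R→B 4·16=64, S→B 10·21=210. Service 570; fixed 25; total 595.
Difference: |456 − 595| = 139.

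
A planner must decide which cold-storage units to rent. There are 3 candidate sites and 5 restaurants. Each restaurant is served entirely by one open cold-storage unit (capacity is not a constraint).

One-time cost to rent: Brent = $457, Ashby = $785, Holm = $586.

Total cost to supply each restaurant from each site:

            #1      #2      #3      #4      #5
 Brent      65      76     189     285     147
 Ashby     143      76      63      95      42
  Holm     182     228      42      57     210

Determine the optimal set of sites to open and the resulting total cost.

For any fixed open set, each restaurant goes to its cheapest open site; total = fixed + service.
{Ashby}: #1→Ashby 143, #2→Ashby 76, #3→Ashby 63, #4→Ashby 95, #5→Ashby 42. Service 419; fixed 785; total 1204.
{Brent}: #1→Brent 65, #2→Brent 76, #3→Brent 189, #4→Brent 285, #5→Brent 147. Service 762; fixed 457; total 1219.
{Holm}: #1→Holm 182, #2→Holm 228, #3→Holm 42, #4→Holm 57, #5→Holm 210. Service 719; fixed 586; total 1305.
{Brent, Ashby, Holm}: #1→Brent 65, #2→Brent 76, #3→Holm 42, #4→Holm 57, #5→Ashby 42. Service 282; fixed 1828; total 2110.
(All 7 nonempty subsets were checked; Ashby only is lowest.)

Open Ashby only; minimum total cost 1204.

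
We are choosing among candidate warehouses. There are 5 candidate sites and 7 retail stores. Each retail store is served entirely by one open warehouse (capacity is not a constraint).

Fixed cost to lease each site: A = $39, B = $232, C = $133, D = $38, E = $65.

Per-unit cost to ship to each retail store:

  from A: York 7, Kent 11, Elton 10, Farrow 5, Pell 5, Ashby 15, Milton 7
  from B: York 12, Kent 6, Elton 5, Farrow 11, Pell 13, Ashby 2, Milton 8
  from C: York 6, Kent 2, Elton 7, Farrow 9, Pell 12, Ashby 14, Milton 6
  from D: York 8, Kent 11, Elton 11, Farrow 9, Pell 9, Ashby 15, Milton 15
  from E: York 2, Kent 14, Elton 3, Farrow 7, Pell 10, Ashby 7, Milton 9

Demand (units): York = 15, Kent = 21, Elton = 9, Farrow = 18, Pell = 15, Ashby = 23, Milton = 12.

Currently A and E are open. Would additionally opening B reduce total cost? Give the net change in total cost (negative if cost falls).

Current service cost with {A, E}: 698.
Adding B: each retail store re-picks its cheapest; new service cost 478, saving 220.
Extra fixed cost: 232. Net change = 232 − 220 = 12.
(Totals: 802 → 814.)

No — net change +12 (cost rises by 12).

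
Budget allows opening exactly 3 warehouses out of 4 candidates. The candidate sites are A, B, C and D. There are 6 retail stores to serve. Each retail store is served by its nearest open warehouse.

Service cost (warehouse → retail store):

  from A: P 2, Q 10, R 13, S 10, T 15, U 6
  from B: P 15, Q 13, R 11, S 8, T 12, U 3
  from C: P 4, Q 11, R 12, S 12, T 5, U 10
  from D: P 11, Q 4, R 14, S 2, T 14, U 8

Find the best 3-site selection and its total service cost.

With exactly 3 open, each retail store uses its cheapest among the chosen.
{B, C, D}: P→C 4, Q→D 4, R→B 11, S→D 2, T→C 5, U→B 3. Service cost 29.
{A, C, D}: service cost 31
{A, B, D}: service cost 34
Among all 4 size-3 choices, {B, C, D} is lowest.

Choose B, C and D; total service cost 29.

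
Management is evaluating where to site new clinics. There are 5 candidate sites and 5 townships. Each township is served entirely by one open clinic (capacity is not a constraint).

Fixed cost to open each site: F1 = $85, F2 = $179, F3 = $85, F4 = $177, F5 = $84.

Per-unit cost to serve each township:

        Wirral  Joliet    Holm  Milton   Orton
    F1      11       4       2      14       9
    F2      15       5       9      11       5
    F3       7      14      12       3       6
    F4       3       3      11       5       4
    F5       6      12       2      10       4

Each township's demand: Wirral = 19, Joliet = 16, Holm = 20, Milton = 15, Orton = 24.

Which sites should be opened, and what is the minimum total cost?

For any fixed open set, each township goes to its cheapest open site; total = fixed + service.
{F4, F5}: Wirral→F4 3·19=57, Joliet→F4 3·16=48, Holm→F5 2·20=40, Milton→F4 5·15=75, Orton→F4 4·24=96. Service 316; fixed 261; total 577.
{F1, F4}: service 316 + fixed 262 = 578
{F1, F3}: service 426 + fixed 170 = 596
{F1, F2, F3, F4, F5}: service 286 + fixed 610 = 896
No other subset beats 577.

Open F4 and F5; minimum total cost 577.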